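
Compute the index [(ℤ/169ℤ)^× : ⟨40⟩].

12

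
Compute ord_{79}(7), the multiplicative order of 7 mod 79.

78

The order of 7 must divide φ(79) = 79 − 1 = 78 = 2 · 3 · 13.
Divisors of 78: 1, 2, 3, 6, 13, 26, 39, 78.
Compute 7^d (mod 79) for the divisors d until we hit 1:
7^1 ≡ 7
7^2 ≡ 49
7^3 ≡ 27
7^6 ≡ 18
7^13 ≡ 56
7^26 ≡ 55
7^39 ≡ 78
7^78 ≡ 1
Hence ord(7) = 78.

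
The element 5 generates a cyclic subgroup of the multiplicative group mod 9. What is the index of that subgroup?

Since 5 ∈ (Z/9Z)^×, its order divides φ(9) = φ(3^2) = 3·(3−1) = 6 = 2 · 3.
Divisors of 6: 1, 2, 3, 6.
Evaluate successive powers at the divisors of 6:
5^1 ≡ 5 (mod 9)
5^2 ≡ 7 (mod 9)
5^3 ≡ 8 (mod 9)
5^6 ≡ 1 (mod 9) ✓
So ord_9(5) = 6, hence |⟨5⟩| = 6.
The index is φ(9) / ord(5) = 6 / 6 = 1.

1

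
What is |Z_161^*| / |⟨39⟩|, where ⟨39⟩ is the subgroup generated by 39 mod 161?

The order of 39 must divide φ(161) = φ(7·23) = (7−1)·(23−1) = 6·22 = 132 = 2^2 · 3 · 11.
Divisors of 132: 1, 2, 3, 4, 6, 11, 12, 22, 33, 44, 66, 132.
Check 39^d mod 161 for each divisor in increasing order:
39^1 ≡ 39 (mod 161)
39^2 ≡ 72 (mod 161)
39^3 ≡ 71 (mod 161)
39^4 ≡ 32 (mod 161)
39^6 ≡ 50 (mod 161)
39^11 ≡ 93 (mod 161)
39^12 ≡ 85 (mod 161)
39^22 ≡ 116 (mod 161)
39^33 ≡ 1 (mod 161) ✓
The order of 39 is 33, so the subgroup it generates has 33 elements.
The index is φ(161) / ord(39) = 132 / 33 = 4.

4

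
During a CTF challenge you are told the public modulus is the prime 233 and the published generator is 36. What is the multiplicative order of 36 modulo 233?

116

Since 36 ∈ (Z/233Z)^×, its order divides φ(233) = 233 − 1 = 232 = 2^3 · 29.
Divisors of 232: 1, 2, 4, 8, 29, 58, 116, 232.
Test each divisor d:
36^1 ≡ 36
36^2 ≡ 131
36^4 ≡ 152
36^8 ≡ 37
36^29 ≡ 144
36^58 ≡ 232
36^116 ≡ 1
The smallest such exponent is 116, so the order of 36 is 116.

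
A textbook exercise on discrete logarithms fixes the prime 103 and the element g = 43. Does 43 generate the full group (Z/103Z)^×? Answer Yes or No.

Yes

φ(103) = 103 − 1 = 102 = 2 · 3 · 17.
An element g generates (Z/103Z)^× iff g^(102/q) ≢ 1 (mod 103) for each prime q ∈ {2, 3, 17}.
43^51 ≡ 102 (mod 103)  [q = 2: ≢ 1 ✓]
43^34 ≡ 46 (mod 103)  [q = 3: ≢ 1 ✓]
43^6 ≡ 81 (mod 103)  [q = 17: ≢ 1 ✓]
None equal 1, so ord_103(43) = 102: 43 is a primitive root.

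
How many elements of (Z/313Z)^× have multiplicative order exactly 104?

48

φ(313) = 313 − 1 = 312 = 2^3 · 3 · 13.
In a cyclic group of order 312, there are φ(d) elements of order d for each divisor d of 312, and zero for non-divisors.
104 = 2^3 · 13 divides 312, and φ(104) = 48.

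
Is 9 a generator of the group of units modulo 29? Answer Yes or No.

φ(29) = 29 − 1 = 28 = 2^2 · 7.
It suffices to check that the order of 9 is not a proper divisor of 28: compute 9^(28/q) for q ∈ {2, 7}.
9^14 ≡ 1 (mod 29)  [q = 2: ≡ 1 ✗]
9^4 ≡ 7 (mod 29)  [q = 7: ≢ 1 ✓]
The check at q = 2 fails, so 9 generates a proper subgroup.

No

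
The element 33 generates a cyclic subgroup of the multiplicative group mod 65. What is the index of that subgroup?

4

By Lagrange's theorem, ord_65(33) divides φ(65) = φ(5·13) = (5−1)·(13−1) = 4·12 = 48 = 2^4 · 3.
Divisors of 48: 1, 2, 3, 4, 6, 8, 12, 16, 24, 48.
Check 33^d mod 65 for each divisor in increasing order:
33^1 ≡ 33
33^2 ≡ 49
33^3 ≡ 57
33^4 ≡ 61
33^6 ≡ 64
33^8 ≡ 16
33^12 ≡ 1
So ord_65(33) = 12, hence |⟨33⟩| = 12.
The index is φ(65) / ord(33) = 48 / 12 = 4.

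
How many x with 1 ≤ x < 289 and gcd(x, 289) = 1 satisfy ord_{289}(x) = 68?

φ(289) = φ(17^2) = 17·(17−1) = 272 = 2^4 · 17.
Since (Z/289Z)^× is cyclic of order 272, the number of elements of order d is φ(d) when d | 272 and 0 otherwise.
68 = 2^2 · 17 divides 272, and φ(68) = 32.

32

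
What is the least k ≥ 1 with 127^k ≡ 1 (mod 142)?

Since 127 ∈ (Z/142Z)^×, its order divides φ(142) = φ(2)·φ(71) = 1·70 = 70 = 2 · 5 · 7.
Divisors of 70: 1, 2, 5, 7, 10, 14, 35, 70.
Compute 127^d (mod 142) for the divisors d until we hit 1:
127^1 ≡ 127 (mod 142)
127^2 ≡ 83 (mod 142)
127^5 ≡ 41 (mod 142)
127^7 ≡ 137 (mod 142)
127^10 ≡ 119 (mod 142)
127^14 ≡ 25 (mod 142)
127^35 ≡ 141 (mod 142)
127^70 ≡ 1 (mod 142) ✓
Hence ord(127) = 70.

70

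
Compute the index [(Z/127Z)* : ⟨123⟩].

ord(123) | φ(127) = 127 − 1 = 126 = 2 · 3^2 · 7.
Divisors of 126: 1, 2, 3, 6, 7, 9, 14, 18, 21, 42, 63, 126.
Evaluate successive powers at the divisors of 126:
123^1 ≡ 123 (mod 127)
123^2 ≡ 16 (mod 127)
123^3 ≡ 63 (mod 127)
123^6 ≡ 32 (mod 127)
123^7 ≡ 126 (mod 127)
123^9 ≡ 111 (mod 127)
123^14 ≡ 1 (mod 127) ✓
Thus |⟨123⟩| = ord(123) = 14.
[(Z/127Z)^× : ⟨123⟩] = 126/14 = 9.

9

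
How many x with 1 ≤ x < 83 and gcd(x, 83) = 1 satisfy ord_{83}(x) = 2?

1

φ(83) = 83 − 1 = 82 = 2 · 41.
In a cyclic group of order 82, there are φ(d) elements of order d for each divisor d of 82, and zero for non-divisors.
2 | 82, and φ(2) = 2 − 1 = 1.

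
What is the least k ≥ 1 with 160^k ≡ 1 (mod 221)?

48

ord(160) | φ(221) = φ(13·17) = (13−1)·(17−1) = 12·16 = 192 = 2^6 · 3.
Divisors of 192: 1, 2, 3, 4, 6, 8, 12, 16, 24, 32, 48, 64, 96, 192.
Check 160^d mod 221 for each divisor in increasing order:
160^1 ≡ 160 (mod 221)
160^2 ≡ 185 (mod 221)
160^3 ≡ 207 (mod 221)
160^4 ≡ 191 (mod 221)
160^6 ≡ 196 (mod 221)
160^8 ≡ 16 (mod 221)
160^12 ≡ 183 (mod 221)
160^16 ≡ 35 (mod 221)
160^24 ≡ 118 (mod 221)
160^32 ≡ 120 (mod 221)
160^48 ≡ 1 (mod 221) ✓
Hence ord(160) = 48.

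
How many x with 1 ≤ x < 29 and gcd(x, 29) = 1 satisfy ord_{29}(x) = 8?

0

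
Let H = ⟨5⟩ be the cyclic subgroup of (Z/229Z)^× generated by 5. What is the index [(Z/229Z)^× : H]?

2

Since 5 ∈ (Z/229Z)^×, its order divides φ(229) = 229 − 1 = 228 = 2^2 · 3 · 19.
Divisors of 228: 1, 2, 3, 4, 6, 12, 19, 38, 57, 76, 114, 228.
Check 5^d mod 229 for each divisor in increasing order:
5^1 ≡ 5 (mod 229)
5^2 ≡ 25 (mod 229)
5^3 ≡ 125 (mod 229)
5^4 ≡ 167 (mod 229)
5^6 ≡ 53 (mod 229)
5^12 ≡ 61 (mod 229)
5^19 ≡ 135 (mod 229)
5^38 ≡ 134 (mod 229)
5^57 ≡ 228 (mod 229)
5^76 ≡ 94 (mod 229)
5^114 ≡ 1 (mod 229) ✓
The order of 5 is 114, so the subgroup it generates has 114 elements.
[(Z/229Z)^× : ⟨5⟩] = 228/114 = 2.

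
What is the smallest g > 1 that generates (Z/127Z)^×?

3

φ(127) = 127 − 1 = 126 = 2 · 3^2 · 7.
Test candidates g = 2, 3, … against the prime factors q ∈ {2, 3, 7} of φ(127): g is a generator iff g^(126/q) ≢ 1 for every such q.
g = 2: 2^63 ≡ 1 — hits 1, so not a primitive root.
g = 3: 3^63 ≡ 126; 3^42 ≡ 107; 3^18 ≡ 4 — none is 1, so 3 is a primitive root.
So 3 is the smallest generator of (Z/127Z)^×.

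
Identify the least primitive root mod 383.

φ(383) = 383 − 1 = 382 = 2 · 191.
g is a primitive root iff g^(382/q) ≢ 1 (mod 383) for each prime q ∈ {2, 191}.
g = 2: 2^191 ≡ 1 — hits 1, so not a primitive root.
g = 3: 3^191 ≡ 1 — hits 1, so not a primitive root.
g = 4: 4^191 ≡ 1 — hits 1, so not a primitive root.
g = 5: 5^191 ≡ 382; 5^2 ≡ 25 — none is 1, so 5 is a primitive root.
Hence the least primitive root of 383 is 5.

5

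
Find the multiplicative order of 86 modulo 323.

18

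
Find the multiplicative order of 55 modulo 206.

The order of 55 must divide φ(206) = φ(2)·φ(103) = 1·102 = 102 = 2 · 3 · 17.
Divisors of 102: 1, 2, 3, 6, 17, 34, 51, 102.
Compute 55^d (mod 206) for the divisors d until we hit 1:
55^1 ≡ 55 (mod 206)
55^2 ≡ 141 (mod 206)
55^3 ≡ 133 (mod 206)
55^6 ≡ 179 (mod 206)
55^17 ≡ 159 (mod 206)
55^34 ≡ 149 (mod 206)
55^51 ≡ 1 (mod 206) ✓
The smallest such exponent is 51, so the order of 55 is 51.

51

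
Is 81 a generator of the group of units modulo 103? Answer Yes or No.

No

φ(103) = 103 − 1 = 102 = 2 · 3 · 17.
It suffices to check that the order of 81 is not a proper divisor of 102: compute 81^(102/q) for q ∈ {2, 3, 17}.
81^51 ≡ 1 (mod 103)  [q = 2: ≡ 1 ✗]
81^34 ≡ 1 (mod 103)  [q = 3: ≡ 1 ✗]
81^6 ≡ 79 (mod 103)  [q = 17: ≢ 1 ✓]
81^51 ≡ 1 shows ord(81) | 51, strictly less than φ(103); not a primitive root.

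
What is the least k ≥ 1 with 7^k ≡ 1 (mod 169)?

The order of 7 must divide φ(169) = φ(13^2) = 13·(13−1) = 156 = 2^2 · 3 · 13.
Divisors of 156: 1, 2, 3, 4, 6, 12, 13, 26, 39, 52, 78, 156.
Check 7^d mod 169 for each divisor in increasing order:
7^1 ≡ 7
7^2 ≡ 49
7^3 ≡ 5
7^4 ≡ 35
7^6 ≡ 25
7^12 ≡ 118
7^13 ≡ 150
7^26 ≡ 23
7^39 ≡ 70
7^52 ≡ 22
7^78 ≡ 168
7^156 ≡ 1
So ord_169(7) = 156.

156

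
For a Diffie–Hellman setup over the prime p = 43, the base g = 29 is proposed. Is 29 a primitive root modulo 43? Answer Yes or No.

Yes

φ(43) = 43 − 1 = 42 = 2 · 3 · 7.
An element g generates (Z/43Z)^× iff g^(42/q) ≢ 1 (mod 43) for each prime q ∈ {2, 3, 7}.
29^21 ≡ 42 (mod 43)  [q = 2: ≢ 1 ✓]
29^14 ≡ 6 (mod 43)  [q = 3: ≢ 1 ✓]
29^6 ≡ 21 (mod 43)  [q = 7: ≢ 1 ✓]
None equal 1, so ord_43(29) = 42: 29 is a primitive root.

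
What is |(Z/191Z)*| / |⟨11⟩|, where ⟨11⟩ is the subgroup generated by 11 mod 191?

5

ord(11) | φ(191) = 191 − 1 = 190 = 2 · 5 · 19.
Divisors of 190: 1, 2, 5, 10, 19, 38, 95, 190.
Test each divisor d:
11^1 ≡ 11 (mod 191)
11^2 ≡ 121 (mod 191)
11^5 ≡ 38 (mod 191)
11^10 ≡ 107 (mod 191)
11^19 ≡ 190 (mod 191)
11^38 ≡ 1 (mod 191) ✓
Thus |⟨11⟩| = ord(11) = 38.
[(Z/191Z)^× : ⟨11⟩] = 190/38 = 5.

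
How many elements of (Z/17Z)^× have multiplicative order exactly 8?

φ(17) = 17 − 1 = 16 = 2^4.
(Z/17Z)^× is cyclic (|G| = 16); a cyclic group of order m has exactly φ(d) elements of each order d | m, and none otherwise.
8 = 2^3 divides 16, and φ(8) = 4.

4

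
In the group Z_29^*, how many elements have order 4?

2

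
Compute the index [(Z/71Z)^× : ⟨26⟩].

5

By Lagrange's theorem, ord_71(26) divides φ(71) = 71 − 1 = 70 = 2 · 5 · 7.
Divisors of 70: 1, 2, 5, 7, 10, 14, 35, 70.
Compute 26^d (mod 71) for the divisors d until we hit 1:
26^1 ≡ 26 (mod 71)
26^2 ≡ 37 (mod 71)
26^5 ≡ 23 (mod 71)
26^7 ≡ 70 (mod 71)
26^10 ≡ 32 (mod 71)
26^14 ≡ 1 (mod 71) ✓
Thus |⟨26⟩| = ord(26) = 14.
Index = |(Z/71Z)^×| / |⟨26⟩| = 70 / 14 = 5.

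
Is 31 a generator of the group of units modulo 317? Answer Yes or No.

No

φ(317) = 317 − 1 = 316 = 2^2 · 79.
31 is a primitive root mod 317 iff 31^(φ(317)/q) ≢ 1 for every prime q | φ(317), i.e. q ∈ {2, 79}.
31^158 ≡ 1 (mod 317)  [q = 2: ≡ 1 ✗]
31^4 ≡ 100 (mod 317)  [q = 79: ≢ 1 ✓]
Since 31^158 ≡ 1, the order of 31 divides 158 < 316, so 31 is not a primitive root.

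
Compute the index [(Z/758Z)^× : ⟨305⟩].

The order of 305 must divide φ(758) = φ(2)·φ(379) = 1·378 = 378 = 2 · 3^3 · 7.
Divisors of 378: 1, 2, 3, 6, 7, 9, 14, 18, 21, 27, 42, 54, 63, 126, 189, 378.
Compute 305^d (mod 758) for the divisors d until we hit 1:
305^1 ≡ 305
305^2 ≡ 549
305^3 ≡ 685
305^6 ≡ 23
305^7 ≡ 193
305^9 ≡ 595
305^14 ≡ 107
305^18 ≡ 39
305^21 ≡ 185
305^27 ≡ 465
305^42 ≡ 115
305^54 ≡ 195
305^63 ≡ 51
305^126 ≡ 327
305^189 ≡ 1
So ord_758(305) = 189, hence |⟨305⟩| = 189.
Index = |(Z/758Z)^×| / |⟨305⟩| = 378 / 189 = 2.

2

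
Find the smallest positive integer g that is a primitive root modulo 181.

2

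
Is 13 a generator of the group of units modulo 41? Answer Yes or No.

Yes

φ(41) = 41 − 1 = 40 = 2^3 · 5.
Test 13^(40/q) mod 41 for each prime factor q of 40:
13^20 ≡ 40 (mod 41)  [q = 2: ≢ 1 ✓]
13^8 ≡ 10 (mod 41)  [q = 5: ≢ 1 ✓]
None equal 1, so ord_41(13) = 40: 13 is a primitive root.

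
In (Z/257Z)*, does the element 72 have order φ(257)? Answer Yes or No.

φ(257) = 257 − 1 = 256 = 2^8.
It suffices to check that the order of 72 is not a proper divisor of 256: compute 72^(256/q) for q ∈ {2}.
72^128 ≡ 1 (mod 257)  [q = 2: ≡ 1 ✗]
The check at q = 2 fails, so 72 generates a proper subgroup.

No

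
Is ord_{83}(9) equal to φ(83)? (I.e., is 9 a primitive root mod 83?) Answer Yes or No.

No

φ(83) = 83 − 1 = 82 = 2 · 41.
9 is a primitive root mod 83 iff 9^(φ(83)/q) ≢ 1 for every prime q | φ(83), i.e. q ∈ {2, 41}.
9^41 ≡ 1 (mod 83)  [q = 2: ≡ 1 ✗]
9^2 ≡ 81 (mod 83)  [q = 41: ≢ 1 ✓]
The check at q = 2 fails, so 9 generates a proper subgroup.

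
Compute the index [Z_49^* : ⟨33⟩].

1

ord(33) | φ(49) = φ(7^2) = 7·(7−1) = 42 = 2 · 3 · 7.
Divisors of 42: 1, 2, 3, 6, 7, 14, 21, 42.
Compute 33^d (mod 49) for the divisors d until we hit 1:
33^1 ≡ 33 (mod 49)
33^2 ≡ 11 (mod 49)
33^3 ≡ 20 (mod 49)
33^6 ≡ 8 (mod 49)
33^7 ≡ 19 (mod 49)
33^14 ≡ 18 (mod 49)
33^21 ≡ 48 (mod 49)
33^42 ≡ 1 (mod 49) ✓
Thus |⟨33⟩| = ord(33) = 42.
The index is φ(49) / ord(33) = 42 / 42 = 1.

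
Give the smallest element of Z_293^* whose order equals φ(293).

2

φ(293) = 293 − 1 = 292 = 2^2 · 73.
Test candidates g = 2, 3, … against the prime factors q ∈ {2, 73} of φ(293): g is a generator iff g^(292/q) ≢ 1 for every such q.
g = 2: 2^146 ≡ 292; 2^4 ≡ 16 — none is 1, so 2 is a primitive root.
The smallest primitive root modulo 293 is 2.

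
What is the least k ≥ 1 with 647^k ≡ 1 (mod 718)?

179

By Lagrange's theorem, ord_718(647) divides φ(718) = φ(2)·φ(359) = 1·358 = 358 = 2 · 179.
Divisors of 358: 1, 2, 179, 358.
Test each divisor d:
647^1 ≡ 647 (mod 718)
647^2 ≡ 15 (mod 718)
647^179 ≡ 1 (mod 718) ✓
Therefore the multiplicative order of 647 modulo 718 is 179.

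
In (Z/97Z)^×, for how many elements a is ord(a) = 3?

2

φ(97) = 97 − 1 = 96 = 2^5 · 3.
In a cyclic group of order 96, there are φ(d) elements of order d for each divisor d of 96, and zero for non-divisors.
3 | 96, and φ(3) = 3 − 1 = 2.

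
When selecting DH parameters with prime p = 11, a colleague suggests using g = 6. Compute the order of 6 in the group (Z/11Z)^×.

10

Since 6 ∈ (Z/11Z)^×, its order divides φ(11) = 11 − 1 = 10 = 2 · 5.
Divisors of 10: 1, 2, 5, 10.
Compute 6^d (mod 11) for the divisors d until we hit 1:
6^1 ≡ 6
6^2 ≡ 3
6^5 ≡ 10
6^10 ≡ 1
Therefore the multiplicative order of 6 modulo 11 is 10.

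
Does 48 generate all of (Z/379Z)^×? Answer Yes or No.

No

φ(379) = 379 − 1 = 378 = 2 · 3^3 · 7.
48 is a primitive root mod 379 iff 48^(φ(379)/q) ≢ 1 for every prime q | φ(379), i.e. q ∈ {2, 3, 7}.
48^189 ≡ 378 (mod 379)  [q = 2: ≢ 1 ✓]
48^126 ≡ 1 (mod 379)  [q = 3: ≡ 1 ✗]
48^54 ≡ 125 (mod 379)  [q = 7: ≢ 1 ✓]
48^126 ≡ 1 shows ord(48) | 126, strictly less than φ(379); not a primitive root.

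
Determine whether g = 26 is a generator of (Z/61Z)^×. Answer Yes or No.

Yes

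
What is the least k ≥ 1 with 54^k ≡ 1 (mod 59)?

ord(54) | φ(59) = 59 − 1 = 58 = 2 · 29.
Divisors of 58: 1, 2, 29, 58.
Test each divisor d:
54^1 ≡ 54
54^2 ≡ 25
54^29 ≡ 58
54^58 ≡ 1
So ord_59(54) = 58.

58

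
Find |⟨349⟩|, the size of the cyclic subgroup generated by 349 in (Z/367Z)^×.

By Lagrange's theorem, ord_367(349) divides φ(367) = 367 − 1 = 366 = 2 · 3 · 61.
Divisors of 366: 1, 2, 3, 6, 61, 122, 183, 366.
Compute 349^d (mod 367) for the divisors d until we hit 1:
349^1 ≡ 349
349^2 ≡ 324
349^3 ≡ 40
349^6 ≡ 132
349^61 ≡ 284
349^122 ≡ 283
349^183 ≡ 366
349^366 ≡ 1
Therefore the multiplicative order of 349 modulo 367 is 366.

366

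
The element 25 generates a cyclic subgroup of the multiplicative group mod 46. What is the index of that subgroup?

The order of 25 must divide φ(46) = φ(2)·φ(23) = 1·22 = 22 = 2 · 11.
Divisors of 22: 1, 2, 11, 22.
Test each divisor d:
25^1 ≡ 25
25^2 ≡ 27
25^11 ≡ 1
The order of 25 is 11, so the subgroup it generates has 11 elements.
Index = |(Z/46Z)^×| / |⟨25⟩| = 22 / 11 = 2.

2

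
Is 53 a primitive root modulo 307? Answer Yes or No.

No

φ(307) = 307 − 1 = 306 = 2 · 3^2 · 17.
An element g generates (Z/307Z)^× iff g^(306/q) ≢ 1 (mod 307) for each prime q ∈ {2, 3, 17}.
53^153 ≡ 1 (mod 307)  [q = 2: ≡ 1 ✗]
53^102 ≡ 289 (mod 307)  [q = 3: ≢ 1 ✓]
53^18 ≡ 1 (mod 307)  [q = 17: ≡ 1 ✗]
The check at q = 2 fails, so 53 generates a proper subgroup.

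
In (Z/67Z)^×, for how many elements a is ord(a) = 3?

φ(67) = 67 − 1 = 66 = 2 · 3 · 11.
(Z/67Z)^× is cyclic (|G| = 66); a cyclic group of order m has exactly φ(d) elements of each order d | m, and none otherwise.
3 | 66, and φ(3) = 3 − 1 = 2.

2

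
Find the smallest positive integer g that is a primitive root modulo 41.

φ(41) = 41 − 1 = 40 = 2^3 · 5.
Test candidates g = 2, 3, … against the prime factors q ∈ {2, 5} of φ(41): g is a generator iff g^(40/q) ≢ 1 for every such q.
g = 2: 2^20 ≡ 1 — hits 1, so not a primitive root.
g = 3: 3^20 ≡ 40; 3^8 ≡ 1 — hits 1, so not a primitive root.
g = 4: 4^20 ≡ 1 — hits 1, so not a primitive root.
g = 5: 5^20 ≡ 1 — hits 1, so not a primitive root.
g = 6: 6^20 ≡ 40; 6^8 ≡ 10 — none is 1, so 6 is a primitive root.
So 6 is the smallest generator of (Z/41Z)^×.

6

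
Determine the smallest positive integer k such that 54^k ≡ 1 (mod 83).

The order of 54 must divide φ(83) = 83 − 1 = 82 = 2 · 41.
Divisors of 82: 1, 2, 41, 82.
Evaluate successive powers at the divisors of 82:
54^1 ≡ 54 (mod 83)
54^2 ≡ 11 (mod 83)
54^41 ≡ 82 (mod 83)
54^82 ≡ 1 (mod 83) ✓
Hence ord(54) = 82.

82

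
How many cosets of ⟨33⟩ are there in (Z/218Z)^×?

Since 33 ∈ (Z/218Z)^×, its order divides φ(218) = φ(2)·φ(109) = 1·108 = 108 = 2^2 · 3^3.
Divisors of 108: 1, 2, 3, 4, 6, 9, 12, 18, 27, 36, 54, 108.
Evaluate successive powers at the divisors of 108:
33^1 ≡ 33
33^2 ≡ 217
33^3 ≡ 185
33^4 ≡ 1
The order of 33 is 4, so the subgroup it generates has 4 elements.
[(Z/218Z)^× : ⟨33⟩] = 108/4 = 27.

27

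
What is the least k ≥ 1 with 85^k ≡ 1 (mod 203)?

28

ord(85) | φ(203) = φ(7·29) = (7−1)·(29−1) = 6·28 = 168 = 2^3 · 3 · 7.
Divisors of 168: 1, 2, 3, 4, 6, 7, 8, 12, 14, 21, 24, 28, 42, 56, 84, 168.
Test each divisor d:
85^1 ≡ 85 (mod 203)
85^2 ≡ 120 (mod 203)
85^3 ≡ 50 (mod 203)
85^4 ≡ 190 (mod 203)
85^6 ≡ 64 (mod 203)
85^7 ≡ 162 (mod 203)
85^8 ≡ 169 (mod 203)
85^12 ≡ 36 (mod 203)
85^14 ≡ 57 (mod 203)
85^21 ≡ 99 (mod 203)
85^24 ≡ 78 (mod 203)
85^28 ≡ 1 (mod 203) ✓
So ord_203(85) = 28.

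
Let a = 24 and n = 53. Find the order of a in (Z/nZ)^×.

13

The order of 24 must divide φ(53) = 53 − 1 = 52 = 2^2 · 13.
Divisors of 52: 1, 2, 4, 13, 26, 52.
Check 24^d mod 53 for each divisor in increasing order:
24^1 ≡ 24
24^2 ≡ 46
24^4 ≡ 49
24^13 ≡ 1
The smallest such exponent is 13, so the order of 24 is 13.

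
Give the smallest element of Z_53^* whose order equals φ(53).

φ(53) = 53 − 1 = 52 = 2^2 · 13.
Test candidates g = 2, 3, … against the prime factors q ∈ {2, 13} of φ(53): g is a generator iff g^(52/q) ≢ 1 for every such q.
g = 2: 2^26 ≡ 52; 2^4 ≡ 16 — none is 1, so 2 is a primitive root.
The smallest primitive root modulo 53 is 2.

2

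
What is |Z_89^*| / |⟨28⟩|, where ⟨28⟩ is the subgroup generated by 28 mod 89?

1

Since 28 ∈ (Z/89Z)^×, its order divides φ(89) = 89 − 1 = 88 = 2^3 · 11.
Divisors of 88: 1, 2, 4, 8, 11, 22, 44, 88.
Check 28^d mod 89 for each divisor in increasing order:
28^1 ≡ 28 (mod 89)
28^2 ≡ 72 (mod 89)
28^4 ≡ 22 (mod 89)
28^8 ≡ 39 (mod 89)
28^11 ≡ 37 (mod 89)
28^22 ≡ 34 (mod 89)
28^44 ≡ 88 (mod 89)
28^88 ≡ 1 (mod 89) ✓
Thus |⟨28⟩| = ord(28) = 88.
The index is φ(89) / ord(28) = 88 / 88 = 1.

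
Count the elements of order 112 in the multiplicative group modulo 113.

φ(113) = 113 − 1 = 112 = 2^4 · 7.
(Z/113Z)^× is cyclic (|G| = 112); a cyclic group of order m has exactly φ(d) elements of each order d | m, and none otherwise.
112 = 2^4 · 7 divides 112, and φ(112) = 48.

48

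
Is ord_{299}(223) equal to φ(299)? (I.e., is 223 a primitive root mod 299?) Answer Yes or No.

299 = 13 · 23 is a product of two distinct odd primes, so (Z/299Z)^× ≅ (Z/13Z)^× × (Z/23Z)^× is not cyclic.
No primitive root modulo 299 exists; in particular 223 is not one.

No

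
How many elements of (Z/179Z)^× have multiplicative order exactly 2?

φ(179) = 179 − 1 = 178 = 2 · 89.
Since (Z/179Z)^× is cyclic of order 178, the number of elements of order d is φ(d) when d | 178 and 0 otherwise.
2 | 178, and φ(2) = 2 − 1 = 1.

1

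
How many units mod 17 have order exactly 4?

2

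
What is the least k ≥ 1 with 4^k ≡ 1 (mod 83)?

41

The order of 4 must divide φ(83) = 83 − 1 = 82 = 2 · 41.
Divisors of 82: 1, 2, 41, 82.
Evaluate successive powers at the divisors of 82:
4^1 ≡ 4 (mod 83)
4^2 ≡ 16 (mod 83)
4^41 ≡ 1 (mod 83) ✓
Hence ord(4) = 41.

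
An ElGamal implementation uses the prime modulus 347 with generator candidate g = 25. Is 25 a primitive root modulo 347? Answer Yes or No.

φ(347) = 347 − 1 = 346 = 2 · 173.
It suffices to check that the order of 25 is not a proper divisor of 346: compute 25^(346/q) for q ∈ {2, 173}.
25^173 ≡ 1 (mod 347)  [q = 2: ≡ 1 ✗]
25^2 ≡ 278 (mod 347)  [q = 173: ≢ 1 ✓]
The check at q = 2 fails, so 25 generates a proper subgroup.

No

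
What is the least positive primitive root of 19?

φ(19) = 19 − 1 = 18 = 2 · 3^2.
g is a primitive root iff g^(18/q) ≢ 1 (mod 19) for each prime q ∈ {2, 3}.
g = 2: 2^9 ≡ 18; 2^6 ≡ 7 — none is 1, so 2 is a primitive root.
Hence the least primitive root of 19 is 2.

2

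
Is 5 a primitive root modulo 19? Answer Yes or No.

φ(19) = 19 − 1 = 18 = 2 · 3^2.
It suffices to check that the order of 5 is not a proper divisor of 18: compute 5^(18/q) for q ∈ {2, 3}.
5^9 ≡ 1 (mod 19)  [q = 2: ≡ 1 ✗]
5^6 ≡ 7 (mod 19)  [q = 3: ≢ 1 ✓]
5^9 ≡ 1 shows ord(5) | 9, strictly less than φ(19); not a primitive root.

No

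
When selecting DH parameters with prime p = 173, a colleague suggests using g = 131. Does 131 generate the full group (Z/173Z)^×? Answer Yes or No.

φ(173) = 173 − 1 = 172 = 2^2 · 43.
131 is a primitive root mod 173 iff 131^(φ(173)/q) ≢ 1 for every prime q | φ(173), i.e. q ∈ {2, 43}.
131^86 ≡ 172 (mod 173)  [q = 2: ≢ 1 ✓]
131^4 ≡ 118 (mod 173)  [q = 43: ≢ 1 ✓]
All checks pass, so 131 has order 172 and is a primitive root modulo 173.

Yes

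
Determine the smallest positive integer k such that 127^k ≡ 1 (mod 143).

By Lagrange's theorem, ord_143(127) divides φ(143) = φ(11·13) = (11−1)·(13−1) = 10·12 = 120 = 2^3 · 3 · 5.
Divisors of 120: 1, 2, 3, 4, 5, 6, 8, 10, 12, 15, 20, 24, 30, 40, 60, 120.
Check 127^d mod 143 for each divisor in increasing order:
127^1 ≡ 127 (mod 143)
127^2 ≡ 113 (mod 143)
127^3 ≡ 51 (mod 143)
127^4 ≡ 42 (mod 143)
127^5 ≡ 43 (mod 143)
127^6 ≡ 27 (mod 143)
127^8 ≡ 48 (mod 143)
127^10 ≡ 133 (mod 143)
127^12 ≡ 14 (mod 143)
127^15 ≡ 142 (mod 143)
127^20 ≡ 100 (mod 143)
127^24 ≡ 53 (mod 143)
127^30 ≡ 1 (mod 143) ✓
So ord_143(127) = 30.

30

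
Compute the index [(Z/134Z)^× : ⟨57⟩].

Since 57 ∈ (Z/134Z)^×, its order divides φ(134) = φ(2)·φ(67) = 1·66 = 66 = 2 · 3 · 11.
Divisors of 66: 1, 2, 3, 6, 11, 22, 33, 66.
Evaluate successive powers at the divisors of 66:
57^1 ≡ 57 (mod 134)
57^2 ≡ 33 (mod 134)
57^3 ≡ 5 (mod 134)
57^6 ≡ 25 (mod 134)
57^11 ≡ 105 (mod 134)
57^22 ≡ 37 (mod 134)
57^33 ≡ 133 (mod 134)
57^66 ≡ 1 (mod 134) ✓
Thus |⟨57⟩| = ord(57) = 66.
The index is φ(134) / ord(57) = 66 / 66 = 1.

1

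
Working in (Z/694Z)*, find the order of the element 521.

346

The order of 521 must divide φ(694) = φ(2)·φ(347) = 1·346 = 346 = 2 · 173.
Divisors of 346: 1, 2, 173, 346.
Check 521^d mod 694 for each divisor in increasing order:
521^1 ≡ 521
521^2 ≡ 87
521^173 ≡ 693
521^346 ≡ 1
Hence ord(521) = 346.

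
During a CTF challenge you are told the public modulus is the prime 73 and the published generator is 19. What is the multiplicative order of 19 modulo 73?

Since 19 ∈ (Z/73Z)^×, its order divides φ(73) = 73 − 1 = 72 = 2^3 · 3^2.
Divisors of 72: 1, 2, 3, 4, 6, 8, 9, 12, 18, 24, 36, 72.
Evaluate successive powers at the divisors of 72:
19^1 ≡ 19 (mod 73)
19^2 ≡ 69 (mod 73)
19^3 ≡ 70 (mod 73)
19^4 ≡ 16 (mod 73)
19^6 ≡ 9 (mod 73)
19^8 ≡ 37 (mod 73)
19^9 ≡ 46 (mod 73)
19^12 ≡ 8 (mod 73)
19^18 ≡ 72 (mod 73)
19^24 ≡ 64 (mod 73)
19^36 ≡ 1 (mod 73) ✓
The smallest such exponent is 36, so the order of 19 is 36.

36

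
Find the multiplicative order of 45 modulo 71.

7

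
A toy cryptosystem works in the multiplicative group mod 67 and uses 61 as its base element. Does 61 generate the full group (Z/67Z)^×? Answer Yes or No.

φ(67) = 67 − 1 = 66 = 2 · 3 · 11.
It suffices to check that the order of 61 is not a proper divisor of 66: compute 61^(66/q) for q ∈ {2, 3, 11}.
61^33 ≡ 66 (mod 67)  [q = 2: ≢ 1 ✓]
61^22 ≡ 37 (mod 67)  [q = 3: ≢ 1 ✓]
61^6 ≡ 24 (mod 67)  [q = 11: ≢ 1 ✓]
All checks pass, so 61 has order 66 and is a primitive root modulo 67.

Yes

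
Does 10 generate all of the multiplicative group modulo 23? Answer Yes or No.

Yes

φ(23) = 23 − 1 = 22 = 2 · 11.
It suffices to check that the order of 10 is not a proper divisor of 22: compute 10^(22/q) for q ∈ {2, 11}.
10^11 ≡ 22 (mod 23)  [q = 2: ≢ 1 ✓]
10^2 ≡ 8 (mod 23)  [q = 11: ≢ 1 ✓]
All checks pass, so 10 has order 22 and is a primitive root modulo 23.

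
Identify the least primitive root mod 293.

2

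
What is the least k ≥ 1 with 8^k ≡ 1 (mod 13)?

Since 8 ∈ (Z/13Z)^×, its order divides φ(13) = 13 − 1 = 12 = 2^2 · 3.
Divisors of 12: 1, 2, 3, 4, 6, 12.
Evaluate successive powers at the divisors of 12:
8^1 ≡ 8
8^2 ≡ 12
8^3 ≡ 5
8^4 ≡ 1
Therefore the multiplicative order of 8 modulo 13 is 4.

4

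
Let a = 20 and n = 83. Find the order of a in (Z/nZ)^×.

82

The order of 20 must divide φ(83) = 83 − 1 = 82 = 2 · 41.
Divisors of 82: 1, 2, 41, 82.
Evaluate successive powers at the divisors of 82:
20^1 ≡ 20 (mod 83)
20^2 ≡ 68 (mod 83)
20^41 ≡ 82 (mod 83)
20^82 ≡ 1 (mod 83) ✓
Hence ord(20) = 82.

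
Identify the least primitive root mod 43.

3

φ(43) = 43 − 1 = 42 = 2 · 3 · 7.
Test candidates g = 2, 3, … against the prime factors q ∈ {2, 3, 7} of φ(43): g is a generator iff g^(42/q) ≢ 1 for every such q.
g = 2: 2^21 ≡ 42; 2^14 ≡ 1 — hits 1, so not a primitive root.
g = 3: 3^21 ≡ 42; 3^14 ≡ 36; 3^6 ≡ 41 — none is 1, so 3 is a primitive root.
So 3 is the smallest generator of (Z/43Z)^×.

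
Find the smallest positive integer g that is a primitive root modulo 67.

φ(67) = 67 − 1 = 66 = 2 · 3 · 11.
g is a primitive root iff g^(66/q) ≢ 1 (mod 67) for each prime q ∈ {2, 3, 11}.
g = 2: 2^33 ≡ 66; 2^22 ≡ 37; 2^6 ≡ 64 — none is 1, so 2 is a primitive root.
Hence the least primitive root of 67 is 2.

2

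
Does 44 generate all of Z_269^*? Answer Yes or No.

No

φ(269) = 269 − 1 = 268 = 2^2 · 67.
It suffices to check that the order of 44 is not a proper divisor of 268: compute 44^(268/q) for q ∈ {2, 67}.
44^134 ≡ 1 (mod 269)  [q = 2: ≡ 1 ✗]
44^4 ≡ 119 (mod 269)  [q = 67: ≢ 1 ✓]
The check at q = 2 fails, so 44 generates a proper subgroup.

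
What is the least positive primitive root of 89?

φ(89) = 89 − 1 = 88 = 2^3 · 11.
g is a primitive root iff g^(88/q) ≢ 1 (mod 89) for each prime q ∈ {2, 11}.
g = 2: 2^44 ≡ 1 — hits 1, so not a primitive root.
g = 3: 3^44 ≡ 88; 3^8 ≡ 64 — none is 1, so 3 is a primitive root.
So 3 is the smallest generator of (Z/89Z)^×.

3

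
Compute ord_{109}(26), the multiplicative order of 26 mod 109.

27

The order of 26 must divide φ(109) = 109 − 1 = 108 = 2^2 · 3^3.
Divisors of 108: 1, 2, 3, 4, 6, 9, 12, 18, 27, 36, 54, 108.
Check 26^d mod 109 for each divisor in increasing order:
26^1 ≡ 26 (mod 109)
26^2 ≡ 22 (mod 109)
26^3 ≡ 27 (mod 109)
26^4 ≡ 48 (mod 109)
26^6 ≡ 75 (mod 109)
26^9 ≡ 63 (mod 109)
26^12 ≡ 66 (mod 109)
26^18 ≡ 45 (mod 109)
26^27 ≡ 1 (mod 109) ✓
So ord_109(26) = 27.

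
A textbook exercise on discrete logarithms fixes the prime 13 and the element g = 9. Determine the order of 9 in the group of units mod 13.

The order of 9 must divide φ(13) = 13 − 1 = 12 = 2^2 · 3.
Divisors of 12: 1, 2, 3, 4, 6, 12.
Evaluate successive powers at the divisors of 12:
9^1 ≡ 9 (mod 13)
9^2 ≡ 3 (mod 13)
9^3 ≡ 1 (mod 13) ✓
Therefore the multiplicative order of 9 modulo 13 is 3.

3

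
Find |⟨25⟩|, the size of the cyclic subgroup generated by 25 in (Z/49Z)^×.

21

ord(25) | φ(49) = φ(7^2) = 7·(7−1) = 42 = 2 · 3 · 7.
Divisors of 42: 1, 2, 3, 6, 7, 14, 21, 42.
Test each divisor d:
25^1 ≡ 25 (mod 49)
25^2 ≡ 37 (mod 49)
25^3 ≡ 43 (mod 49)
25^6 ≡ 36 (mod 49)
25^7 ≡ 18 (mod 49)
25^14 ≡ 30 (mod 49)
25^21 ≡ 1 (mod 49) ✓
The smallest such exponent is 21, so the order of 25 is 21.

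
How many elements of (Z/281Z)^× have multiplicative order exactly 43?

φ(281) = 281 − 1 = 280 = 2^3 · 5 · 7.
Since (Z/281Z)^× is cyclic of order 280, the number of elements of order d is φ(d) when d | 280 and 0 otherwise.
Since 43 ∤ 280, the count is 0.

0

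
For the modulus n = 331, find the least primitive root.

3

φ(331) = 331 − 1 = 330 = 2 · 3 · 5 · 11.
g is a primitive root iff g^(330/q) ≢ 1 (mod 331) for each prime q ∈ {2, 3, 5, 11}.
g = 2: 2^165 ≡ 330; 2^110 ≡ 299; 2^66 ≡ 64; 2^30 ≡ 1 — hits 1, so not a primitive root.
g = 3: 3^165 ≡ 330; 3^110 ≡ 299; 3^66 ≡ 64; 3^30 ≡ 270 — none is 1, so 3 is a primitive root.
The smallest primitive root modulo 331 is 3.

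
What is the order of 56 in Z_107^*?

By Lagrange's theorem, ord_107(56) divides φ(107) = 107 − 1 = 106 = 2 · 53.
Divisors of 106: 1, 2, 53, 106.
Compute 56^d (mod 107) for the divisors d until we hit 1:
56^1 ≡ 56
56^2 ≡ 33
56^53 ≡ 1
The smallest such exponent is 53, so the order of 56 is 53.

53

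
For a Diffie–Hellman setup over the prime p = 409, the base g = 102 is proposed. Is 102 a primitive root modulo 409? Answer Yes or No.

No

φ(409) = 409 − 1 = 408 = 2^3 · 3 · 17.
102 is a primitive root mod 409 iff 102^(φ(409)/q) ≢ 1 for every prime q | φ(409), i.e. q ∈ {2, 3, 17}.
102^204 ≡ 1 (mod 409)  [q = 2: ≡ 1 ✗]
102^136 ≡ 355 (mod 409)  [q = 3: ≢ 1 ✓]
102^24 ≡ 83 (mod 409)  [q = 17: ≢ 1 ✓]
102^204 ≡ 1 shows ord(102) | 204, strictly less than φ(409); not a primitive root.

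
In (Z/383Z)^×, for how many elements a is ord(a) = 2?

1

φ(383) = 383 − 1 = 382 = 2 · 191.
(Z/383Z)^× is cyclic (|G| = 382); a cyclic group of order m has exactly φ(d) elements of each order d | m, and none otherwise.
2 | 382, and φ(2) = 2 − 1 = 1.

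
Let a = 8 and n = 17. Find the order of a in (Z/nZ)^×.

8

Since 8 ∈ (Z/17Z)^×, its order divides φ(17) = 17 − 1 = 16 = 2^4.
Divisors of 16: 1, 2, 4, 8, 16.
Check 8^d mod 17 for each divisor in increasing order:
8^1 ≡ 8 (mod 17)
8^2 ≡ 13 (mod 17)
8^4 ≡ 16 (mod 17)
8^8 ≡ 1 (mod 17) ✓
The smallest such exponent is 8, so the order of 8 is 8.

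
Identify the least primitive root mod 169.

2

φ(169) = φ(13^2) = 13·(13−1) = 156 = 2^2 · 3 · 13.
g is a primitive root iff g^(156/q) ≢ 1 (mod 169) for each prime q ∈ {2, 3, 13}.
g = 2: 2^78 ≡ 168; 2^52 ≡ 146; 2^12 ≡ 40 — none is 1, so 2 is a primitive root.
The smallest primitive root modulo 169 is 2.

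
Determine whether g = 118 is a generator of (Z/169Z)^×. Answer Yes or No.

No

φ(169) = φ(13^2) = 13·(13−1) = 156 = 2^2 · 3 · 13.
Test 118^(156/q) mod 169 for each prime factor q of 156:
118^78 ≡ 1 (mod 169)  [q = 2: ≡ 1 ✗]
118^52 ≡ 1 (mod 169)  [q = 3: ≡ 1 ✗]
118^12 ≡ 53 (mod 169)  [q = 13: ≢ 1 ✓]
118^78 ≡ 1 shows ord(118) | 78, strictly less than φ(169); not a primitive root.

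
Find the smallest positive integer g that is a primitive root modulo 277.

φ(277) = 277 − 1 = 276 = 2^2 · 3 · 23.
g is a primitive root iff g^(276/q) ≢ 1 (mod 277) for each prime q ∈ {2, 3, 23}.
g = 2: 2^138 ≡ 276; 2^92 ≡ 1 — hits 1, so not a primitive root.
g = 3: 3^138 ≡ 1 — hits 1, so not a primitive root.
g = 4: 4^138 ≡ 1 — hits 1, so not a primitive root.
g = 5: 5^138 ≡ 276; 5^92 ≡ 116; 5^12 ≡ 27 — none is 1, so 5 is a primitive root.
So 5 is the smallest generator of (Z/277Z)^×.

5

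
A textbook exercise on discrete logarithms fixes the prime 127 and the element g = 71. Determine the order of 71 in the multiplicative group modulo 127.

The order of 71 must divide φ(127) = 127 − 1 = 126 = 2 · 3^2 · 7.
Divisors of 126: 1, 2, 3, 6, 7, 9, 14, 18, 21, 42, 63, 126.
Compute 71^d (mod 127) for the divisors d until we hit 1:
71^1 ≡ 71 (mod 127)
71^2 ≡ 88 (mod 127)
71^3 ≡ 25 (mod 127)
71^6 ≡ 117 (mod 127)
71^7 ≡ 52 (mod 127)
71^9 ≡ 4 (mod 127)
71^14 ≡ 37 (mod 127)
71^18 ≡ 16 (mod 127)
71^21 ≡ 19 (mod 127)
71^42 ≡ 107 (mod 127)
71^63 ≡ 1 (mod 127) ✓
Therefore the multiplicative order of 71 modulo 127 is 63.

63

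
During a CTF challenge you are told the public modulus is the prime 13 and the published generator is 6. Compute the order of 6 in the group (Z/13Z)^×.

ord(6) | φ(13) = 13 − 1 = 12 = 2^2 · 3.
Divisors of 12: 1, 2, 3, 4, 6, 12.
Compute 6^d (mod 13) for the divisors d until we hit 1:
6^1 ≡ 6 (mod 13)
6^2 ≡ 10 (mod 13)
6^3 ≡ 8 (mod 13)
6^4 ≡ 9 (mod 13)
6^6 ≡ 12 (mod 13)
6^12 ≡ 1 (mod 13) ✓
So ord_13(6) = 12.

12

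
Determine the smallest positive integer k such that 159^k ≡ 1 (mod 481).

6

The order of 159 must divide φ(481) = φ(13·37) = (13−1)·(37−1) = 12·36 = 432 = 2^4 · 3^3.
Divisors of 432: 1, 2, 3, 4, 6, 8, 9, 12, 16, 18, 24, 27, 36, 48, 54, 72, 108, 144, 216, 432.
Compute 159^d (mod 481) for the divisors d until we hit 1:
159^1 ≡ 159 (mod 481)
159^2 ≡ 269 (mod 481)
159^3 ≡ 443 (mod 481)
159^4 ≡ 211 (mod 481)
159^6 ≡ 1 (mod 481) ✓
The smallest such exponent is 6, so the order of 159 is 6.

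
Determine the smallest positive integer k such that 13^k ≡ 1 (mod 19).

ord(13) | φ(19) = 19 − 1 = 18 = 2 · 3^2.
Divisors of 18: 1, 2, 3, 6, 9, 18.
Check 13^d mod 19 for each divisor in increasing order:
13^1 ≡ 13
13^2 ≡ 17
13^3 ≡ 12
13^6 ≡ 11
13^9 ≡ 18
13^18 ≡ 1
So ord_19(13) = 18.

18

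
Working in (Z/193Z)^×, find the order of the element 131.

48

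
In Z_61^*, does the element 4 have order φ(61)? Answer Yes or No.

φ(61) = 61 − 1 = 60 = 2^2 · 3 · 5.
It suffices to check that the order of 4 is not a proper divisor of 60: compute 4^(60/q) for q ∈ {2, 3, 5}.
4^30 ≡ 1 (mod 61)  [q = 2: ≡ 1 ✗]
4^20 ≡ 13 (mod 61)  [q = 3: ≢ 1 ✓]
4^12 ≡ 20 (mod 61)  [q = 5: ≢ 1 ✓]
Since 4^30 ≡ 1, the order of 4 divides 30 < 60, so 4 is not a primitive root.

No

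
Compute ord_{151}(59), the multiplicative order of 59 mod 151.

By Lagrange's theorem, ord_151(59) divides φ(151) = 151 − 1 = 150 = 2 · 3 · 5^2.
Divisors of 150: 1, 2, 3, 5, 6, 10, 15, 25, 30, 50, 75, 150.
Compute 59^d (mod 151) for the divisors d until we hit 1:
59^1 ≡ 59
59^2 ≡ 8
59^3 ≡ 19
59^5 ≡ 1
The smallest such exponent is 5, so the order of 59 is 5.

5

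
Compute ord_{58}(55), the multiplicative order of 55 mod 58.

28

Since 55 ∈ (Z/58Z)^×, its order divides φ(58) = φ(2)·φ(29) = 1·28 = 28 = 2^2 · 7.
Divisors of 28: 1, 2, 4, 7, 14, 28.
Check 55^d mod 58 for each divisor in increasing order:
55^1 ≡ 55 (mod 58)
55^2 ≡ 9 (mod 58)
55^4 ≡ 23 (mod 58)
55^7 ≡ 17 (mod 58)
55^14 ≡ 57 (mod 58)
55^28 ≡ 1 (mod 58) ✓
Therefore the multiplicative order of 55 modulo 58 is 28.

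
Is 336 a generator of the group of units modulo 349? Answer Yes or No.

Yes

φ(349) = 349 − 1 = 348 = 2^2 · 3 · 29.
It suffices to check that the order of 336 is not a proper divisor of 348: compute 336^(348/q) for q ∈ {2, 3, 29}.
336^174 ≡ 348 (mod 349)  [q = 2: ≢ 1 ✓]
336^116 ≡ 226 (mod 349)  [q = 3: ≢ 1 ✓]
336^12 ≡ 126 (mod 349)  [q = 29: ≢ 1 ✓]
None equal 1, so ord_349(336) = 348: 336 is a primitive root.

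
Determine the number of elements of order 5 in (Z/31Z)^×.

φ(31) = 31 − 1 = 30 = 2 · 3 · 5.
(Z/31Z)^× is cyclic (|G| = 30); a cyclic group of order m has exactly φ(d) elements of each order d | m, and none otherwise.
5 | 30, and φ(5) = 5 − 1 = 4.

4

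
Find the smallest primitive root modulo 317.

φ(317) = 317 − 1 = 316 = 2^2 · 79.
g is a primitive root iff g^(316/q) ≢ 1 (mod 317) for each prime q ∈ {2, 79}.
g = 2: 2^158 ≡ 316; 2^4 ≡ 16 — none is 1, so 2 is a primitive root.
The smallest primitive root modulo 317 is 2.

2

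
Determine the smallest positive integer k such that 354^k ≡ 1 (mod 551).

ord(354) | φ(551) = φ(19·29) = (19−1)·(29−1) = 18·28 = 504 = 2^3 · 3^2 · 7.
Divisors of 504: 1, 2, 3, 4, 6, 7, 8, 9, 12, 14, 18, 21, 24, 28, 36, 42, 56, 63, 72, 84, 126, 168, 252, 504.
Check 354^d mod 551 for each divisor in increasing order:
354^1 ≡ 354 (mod 551)
354^2 ≡ 239 (mod 551)
354^3 ≡ 303 (mod 551)
354^4 ≡ 368 (mod 551)
354^6 ≡ 343 (mod 551)
354^7 ≡ 202 (mod 551)
354^8 ≡ 429 (mod 551)
354^9 ≡ 341 (mod 551)
354^12 ≡ 286 (mod 551)
354^14 ≡ 30 (mod 551)
354^18 ≡ 20 (mod 551)
354^21 ≡ 550 (mod 551)
354^24 ≡ 248 (mod 551)
354^28 ≡ 349 (mod 551)
354^36 ≡ 400 (mod 551)
354^42 ≡ 1 (mod 551) ✓
So ord_551(354) = 42.

42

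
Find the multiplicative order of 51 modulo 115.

By Lagrange's theorem, ord_115(51) divides φ(115) = φ(5·23) = (5−1)·(23−1) = 4·22 = 88 = 2^3 · 11.
Divisors of 88: 1, 2, 4, 8, 11, 22, 44, 88.
Check 51^d mod 115 for each divisor in increasing order:
51^1 ≡ 51
51^2 ≡ 71
51^4 ≡ 96
51^8 ≡ 16
51^11 ≡ 91
51^22 ≡ 1
So ord_115(51) = 22.

22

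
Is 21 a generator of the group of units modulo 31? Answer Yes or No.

Yes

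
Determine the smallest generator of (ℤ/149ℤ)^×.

φ(149) = 149 − 1 = 148 = 2^2 · 37.
Test candidates g = 2, 3, … against the prime factors q ∈ {2, 37} of φ(149): g is a generator iff g^(148/q) ≢ 1 for every such q.
g = 2: 2^74 ≡ 148; 2^4 ≡ 16 — none is 1, so 2 is a primitive root.
Hence the least primitive root of 149 is 2.

2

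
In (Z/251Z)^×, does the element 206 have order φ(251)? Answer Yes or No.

φ(251) = 251 − 1 = 250 = 2 · 5^3.
An element g generates (Z/251Z)^× iff g^(250/q) ≢ 1 (mod 251) for each prime q ∈ {2, 5}.
206^125 ≡ 250 (mod 251)  [q = 2: ≢ 1 ✓]
206^50 ≡ 20 (mod 251)  [q = 5: ≢ 1 ✓]
None equal 1, so ord_251(206) = 250: 206 is a primitive root.

Yes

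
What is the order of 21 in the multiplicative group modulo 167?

ord(21) | φ(167) = 167 − 1 = 166 = 2 · 83.
Divisors of 166: 1, 2, 83, 166.
Compute 21^d (mod 167) for the divisors d until we hit 1:
21^1 ≡ 21 (mod 167)
21^2 ≡ 107 (mod 167)
21^83 ≡ 1 (mod 167) ✓
Therefore the multiplicative order of 21 modulo 167 is 83.

83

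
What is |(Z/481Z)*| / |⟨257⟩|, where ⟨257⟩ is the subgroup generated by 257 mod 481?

12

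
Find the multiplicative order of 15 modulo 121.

55

Since 15 ∈ (Z/121Z)^×, its order divides φ(121) = φ(11^2) = 11·(11−1) = 110 = 2 · 5 · 11.
Divisors of 110: 1, 2, 5, 10, 11, 22, 55, 110.
Compute 15^d (mod 121) for the divisors d until we hit 1:
15^1 ≡ 15
15^2 ≡ 104
15^5 ≡ 100
15^10 ≡ 78
15^11 ≡ 81
15^22 ≡ 27
15^55 ≡ 1
So ord_121(15) = 55.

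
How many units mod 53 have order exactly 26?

12

φ(53) = 53 − 1 = 52 = 2^2 · 13.
In a cyclic group of order 52, there are φ(d) elements of order d for each divisor d of 52, and zero for non-divisors.
26 = 2 · 13 divides 52, and φ(26) = 12.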